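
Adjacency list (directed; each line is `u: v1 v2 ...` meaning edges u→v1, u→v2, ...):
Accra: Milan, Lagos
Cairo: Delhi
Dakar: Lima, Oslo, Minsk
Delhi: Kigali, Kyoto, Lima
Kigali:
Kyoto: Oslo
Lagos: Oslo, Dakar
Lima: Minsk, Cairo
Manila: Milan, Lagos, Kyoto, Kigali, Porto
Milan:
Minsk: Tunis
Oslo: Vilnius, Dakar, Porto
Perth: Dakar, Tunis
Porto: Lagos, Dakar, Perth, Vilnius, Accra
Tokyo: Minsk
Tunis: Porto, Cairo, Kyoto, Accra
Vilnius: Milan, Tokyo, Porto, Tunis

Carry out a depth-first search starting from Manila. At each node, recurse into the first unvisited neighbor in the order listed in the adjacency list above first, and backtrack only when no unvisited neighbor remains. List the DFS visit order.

Manila, Milan, Lagos, Oslo, Vilnius, Tokyo, Minsk, Tunis, Porto, Dakar, Lima, Cairo, Delhi, Kigali, Kyoto, Perth, Accra

Visit Manila
Manila → Milan
Manila → Lagos
Lagos → Oslo
Oslo → Vilnius
Vilnius → Tokyo
Tokyo → Minsk
Minsk → Tunis
Tunis → Porto
Porto → Dakar
Dakar → Lima
Lima → Cairo
Cairo → Delhi
Delhi → Kigali
Delhi → Kyoto
Porto → Perth
Porto → Accra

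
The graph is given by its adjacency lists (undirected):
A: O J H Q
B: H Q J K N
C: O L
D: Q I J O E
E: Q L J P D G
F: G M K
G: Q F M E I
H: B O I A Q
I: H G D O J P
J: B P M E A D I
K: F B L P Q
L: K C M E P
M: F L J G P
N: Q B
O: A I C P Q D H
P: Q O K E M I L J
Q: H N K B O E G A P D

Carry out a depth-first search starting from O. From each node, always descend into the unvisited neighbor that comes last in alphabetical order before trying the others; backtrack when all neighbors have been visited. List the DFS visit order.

Visit O
O → Q
Q → P
P → M
M → L
L → K
K → F
F → G
G → I
I → J
J → E
E → D
J → B
B → N
B → H
H → A
L → C

O -> Q -> P -> M -> L -> K -> F -> G -> I -> J -> E -> D -> B -> N -> H -> A -> C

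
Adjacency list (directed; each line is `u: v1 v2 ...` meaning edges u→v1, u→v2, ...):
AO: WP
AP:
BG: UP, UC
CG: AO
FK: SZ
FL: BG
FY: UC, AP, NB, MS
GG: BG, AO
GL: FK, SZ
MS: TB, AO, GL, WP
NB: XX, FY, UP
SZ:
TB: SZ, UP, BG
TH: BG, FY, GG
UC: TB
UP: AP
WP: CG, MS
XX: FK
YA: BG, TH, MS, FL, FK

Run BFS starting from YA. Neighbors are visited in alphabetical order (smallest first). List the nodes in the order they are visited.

YA -> BG -> FK -> FL -> MS -> TH -> UC -> UP -> SZ -> AO -> GL -> TB -> WP -> FY -> GG -> AP -> CG -> NB -> XX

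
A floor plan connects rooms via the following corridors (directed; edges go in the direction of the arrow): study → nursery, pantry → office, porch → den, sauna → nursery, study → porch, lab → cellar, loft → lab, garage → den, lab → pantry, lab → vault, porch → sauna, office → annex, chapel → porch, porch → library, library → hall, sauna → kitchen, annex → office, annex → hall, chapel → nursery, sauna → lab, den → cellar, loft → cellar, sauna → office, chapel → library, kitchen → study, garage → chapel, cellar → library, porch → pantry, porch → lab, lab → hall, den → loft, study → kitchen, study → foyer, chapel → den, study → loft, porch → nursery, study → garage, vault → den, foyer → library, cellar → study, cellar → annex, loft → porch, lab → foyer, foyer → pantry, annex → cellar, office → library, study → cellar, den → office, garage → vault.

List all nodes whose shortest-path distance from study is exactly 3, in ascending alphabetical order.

hall, office

Level 0: study
Level 1: cellar, foyer, garage, kitchen, loft, nursery, porch
Level 2: annex, chapel, den, lab, library, pantry, sauna, vault
Level 3: hall, office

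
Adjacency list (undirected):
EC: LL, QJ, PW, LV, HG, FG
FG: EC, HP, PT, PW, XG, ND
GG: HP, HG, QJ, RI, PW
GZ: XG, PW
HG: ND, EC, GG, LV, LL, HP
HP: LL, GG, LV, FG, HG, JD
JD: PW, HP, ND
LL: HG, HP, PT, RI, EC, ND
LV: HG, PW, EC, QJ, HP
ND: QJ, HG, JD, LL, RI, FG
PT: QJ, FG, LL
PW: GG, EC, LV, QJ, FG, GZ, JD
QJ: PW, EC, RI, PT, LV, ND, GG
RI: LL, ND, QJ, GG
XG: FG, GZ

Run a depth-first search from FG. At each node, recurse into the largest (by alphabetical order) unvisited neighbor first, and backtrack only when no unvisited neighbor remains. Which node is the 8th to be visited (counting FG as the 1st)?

LL

Visit FG
FG → XG
XG → GZ
GZ → PW
PW → QJ
QJ → RI
RI → ND
ND → LL
LL → PT
LL → HP
HP → LV
LV → HG
HG → GG
HG → EC
HP → JD

Visit order: FG, XG, GZ, PW, QJ, RI, ND, LL, PT, HP, LV, HG, GG, EC, JD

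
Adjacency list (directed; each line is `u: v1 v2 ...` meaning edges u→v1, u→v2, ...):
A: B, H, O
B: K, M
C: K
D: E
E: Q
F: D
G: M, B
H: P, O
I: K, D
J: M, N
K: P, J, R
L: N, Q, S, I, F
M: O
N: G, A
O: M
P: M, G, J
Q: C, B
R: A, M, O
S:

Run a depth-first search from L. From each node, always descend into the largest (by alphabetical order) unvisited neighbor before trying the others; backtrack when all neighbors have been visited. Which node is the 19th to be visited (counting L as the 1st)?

Visit L
L → S
L → Q
Q → C
C → K
K → R
R → O
O → M
R → A
A → H
H → P
P → J
J → N
N → G
G → B
L → I
I → D
D → E
L → F

Visit order: L, S, Q, C, K, R, O, M, A, H, P, J, N, G, B, I, D, E, F

F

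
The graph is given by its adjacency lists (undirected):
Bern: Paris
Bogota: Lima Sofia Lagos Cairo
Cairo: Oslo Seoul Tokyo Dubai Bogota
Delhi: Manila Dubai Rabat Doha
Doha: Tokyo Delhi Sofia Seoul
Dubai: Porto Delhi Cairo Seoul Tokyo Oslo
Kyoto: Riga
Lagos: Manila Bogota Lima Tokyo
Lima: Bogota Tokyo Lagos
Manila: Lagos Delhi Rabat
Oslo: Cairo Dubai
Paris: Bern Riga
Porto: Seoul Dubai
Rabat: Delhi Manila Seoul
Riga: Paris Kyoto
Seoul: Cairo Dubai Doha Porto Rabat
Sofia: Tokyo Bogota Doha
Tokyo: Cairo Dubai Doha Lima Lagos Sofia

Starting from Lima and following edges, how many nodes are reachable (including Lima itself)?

BFS from Lima visits: Lima, Tokyo, Lagos, Bogota, Sofia, Dubai, Doha, Cairo, Manila, Seoul, Porto, Oslo, Delhi, Rabat
Reachable nodes: 14 of 18 total.

14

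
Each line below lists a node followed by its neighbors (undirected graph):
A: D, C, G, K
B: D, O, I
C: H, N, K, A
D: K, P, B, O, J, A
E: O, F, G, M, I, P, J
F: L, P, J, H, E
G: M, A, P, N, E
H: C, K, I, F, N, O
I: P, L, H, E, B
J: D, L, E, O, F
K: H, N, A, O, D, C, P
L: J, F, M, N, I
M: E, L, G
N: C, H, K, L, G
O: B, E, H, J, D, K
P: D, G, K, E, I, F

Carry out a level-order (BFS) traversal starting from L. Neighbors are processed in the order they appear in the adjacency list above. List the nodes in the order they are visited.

L J F M N I D E O P H G C K B A

Visit L; enqueue J, F, M, N, I → queue [J, F, M, N, I]
Visit J; enqueue D, E, O → queue [F, M, N, I, D, E, O]
Visit F; enqueue P, H → queue [M, N, I, D, E, O, P, H]
Visit M; enqueue G → queue [N, I, D, E, O, P, H, G]
Visit N; enqueue C, K → queue [I, D, E, O, P, H, G, C, K]
Visit I; enqueue B → queue [D, E, O, P, H, G, C, K, B]
Visit D; enqueue A → queue [E, O, P, H, G, C, K, B, A]
Visit E → queue [O, P, H, G, C, K, B, A]
Visit O → queue [P, H, G, C, K, B, A]
Visit P → queue [H, G, C, K, B, A]
Visit H → queue [G, C, K, B, A]
Visit G → queue [C, K, B, A]
Visit C → queue [K, B, A]
Visit K → queue [B, A]
Visit B → queue [A]
Visit A → queue []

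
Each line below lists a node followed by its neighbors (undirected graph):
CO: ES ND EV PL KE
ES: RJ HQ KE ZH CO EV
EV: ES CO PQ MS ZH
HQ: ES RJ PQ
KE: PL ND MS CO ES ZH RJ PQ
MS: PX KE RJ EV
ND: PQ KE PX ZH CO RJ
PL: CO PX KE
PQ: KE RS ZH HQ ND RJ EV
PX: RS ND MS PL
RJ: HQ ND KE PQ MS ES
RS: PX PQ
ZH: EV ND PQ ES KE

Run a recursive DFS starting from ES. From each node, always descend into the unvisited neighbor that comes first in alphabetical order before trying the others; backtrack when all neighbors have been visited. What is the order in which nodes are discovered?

ES → CO → EV → MS → KE → ND → PQ → HQ → RJ → RS → PX → PL → ZH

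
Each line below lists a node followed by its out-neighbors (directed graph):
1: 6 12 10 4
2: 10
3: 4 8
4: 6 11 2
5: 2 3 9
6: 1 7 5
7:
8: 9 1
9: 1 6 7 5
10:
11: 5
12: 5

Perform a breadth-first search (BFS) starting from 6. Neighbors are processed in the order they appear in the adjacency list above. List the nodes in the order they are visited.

Visit 6; enqueue 1, 7, 5 → queue [1, 7, 5]
Visit 1; enqueue 12, 10, 4 → queue [7, 5, 12, 10, 4]
Visit 7 → queue [5, 12, 10, 4]
Visit 5; enqueue 2, 3, 9 → queue [12, 10, 4, 2, 3, 9]
Visit 12 → queue [10, 4, 2, 3, 9]
Visit 10 → queue [4, 2, 3, 9]
Visit 4; enqueue 11 → queue [2, 3, 9, 11]
Visit 2 → queue [3, 9, 11]
Visit 3; enqueue 8 → queue [9, 11, 8]
Visit 9 → queue [11, 8]
Visit 11 → queue [8]
Visit 8 → queue []

6 1 7 5 12 10 4 2 3 9 11 8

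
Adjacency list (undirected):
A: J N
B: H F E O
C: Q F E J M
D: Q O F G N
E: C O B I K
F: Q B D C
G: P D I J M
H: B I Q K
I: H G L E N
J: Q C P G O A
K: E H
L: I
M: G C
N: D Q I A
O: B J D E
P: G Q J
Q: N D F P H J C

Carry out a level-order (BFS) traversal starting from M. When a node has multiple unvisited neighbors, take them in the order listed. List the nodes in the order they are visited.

M, G, C, P, D, I, J, Q, F, E, O, N, H, L, A, B, K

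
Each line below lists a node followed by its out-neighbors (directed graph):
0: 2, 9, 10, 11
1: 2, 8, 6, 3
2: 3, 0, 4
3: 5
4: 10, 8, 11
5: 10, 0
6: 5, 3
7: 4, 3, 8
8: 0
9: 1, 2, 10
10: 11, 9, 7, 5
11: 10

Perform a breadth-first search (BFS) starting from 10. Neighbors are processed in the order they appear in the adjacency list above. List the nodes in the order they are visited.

Visit 10; enqueue 11, 9, 7, 5 → queue [11, 9, 7, 5]
Visit 11 → queue [9, 7, 5]
Visit 9; enqueue 1, 2 → queue [7, 5, 1, 2]
Visit 7; enqueue 4, 3, 8 → queue [5, 1, 2, 4, 3, 8]
Visit 5; enqueue 0 → queue [1, 2, 4, 3, 8, 0]
Visit 1; enqueue 6 → queue [2, 4, 3, 8, 0, 6]
Visit 2 → queue [4, 3, 8, 0, 6]
Visit 4 → queue [3, 8, 0, 6]
Visit 3 → queue [8, 0, 6]
Visit 8 → queue [0, 6]
Visit 0 → queue [6]
Visit 6 → queue []

10, 11, 9, 7, 5, 1, 2, 4, 3, 8, 0, 6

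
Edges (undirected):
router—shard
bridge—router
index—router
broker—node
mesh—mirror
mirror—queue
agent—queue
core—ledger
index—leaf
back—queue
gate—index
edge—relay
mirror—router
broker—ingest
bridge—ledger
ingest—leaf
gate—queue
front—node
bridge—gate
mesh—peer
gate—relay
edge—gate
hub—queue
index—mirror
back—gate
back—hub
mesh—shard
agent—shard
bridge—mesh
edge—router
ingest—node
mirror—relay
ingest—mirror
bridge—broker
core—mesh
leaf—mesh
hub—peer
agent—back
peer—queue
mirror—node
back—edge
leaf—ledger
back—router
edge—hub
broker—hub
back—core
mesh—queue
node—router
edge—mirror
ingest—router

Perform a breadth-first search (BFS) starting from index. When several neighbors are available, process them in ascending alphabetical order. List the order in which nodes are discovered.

index → gate → leaf → mirror → router → back → bridge → edge → queue → relay → ingest → ledger → mesh → node → shard → agent → core → hub → broker → peer → front

Visit index; enqueue gate, leaf, mirror, router → queue [gate, leaf, mirror, router]
Visit gate; enqueue back, bridge, edge, queue, relay → queue [leaf, mirror, router, back, bridge, edge, queue, relay]
Visit leaf; enqueue ingest, ledger, mesh → queue [mirror, router, back, bridge, edge, queue, relay, ingest, ledger, mesh]
Visit mirror; enqueue node → queue [router, back, bridge, edge, queue, relay, ingest, ledger, mesh, node]
Visit router; enqueue shard → queue [back, bridge, edge, queue, relay, ingest, ledger, mesh, node, shard]
Visit back; enqueue agent, core, hub → queue [bridge, edge, queue, relay, ingest, ledger, mesh, node, shard, agent, core, hub]
Visit bridge; enqueue broker → queue [edge, queue, relay, ingest, ledger, mesh, node, shard, agent, core, hub, broker]
Visit edge → queue [queue, relay, ingest, ledger, mesh, node, shard, agent, core, hub, broker]
Visit queue; enqueue peer → queue [relay, ingest, ledger, mesh, node, shard, agent, core, hub, broker, peer]
Visit relay → queue [ingest, ledger, mesh, node, shard, agent, core, hub, broker, peer]
Visit ingest → queue [ledger, mesh, node, shard, agent, core, hub, broker, peer]
Visit ledger → queue [mesh, node, shard, agent, core, hub, broker, peer]
Visit mesh → queue [node, shard, agent, core, hub, broker, peer]
Visit node; enqueue front → queue [shard, agent, core, hub, broker, peer, front]
Visit shard → queue [agent, core, hub, broker, peer, front]
Visit agent → queue [core, hub, broker, peer, front]
Visit core → queue [hub, broker, peer, front]
Visit hub → queue [broker, peer, front]
Visit broker → queue [peer, front]
Visit peer → queue [front]
Visit front → queue []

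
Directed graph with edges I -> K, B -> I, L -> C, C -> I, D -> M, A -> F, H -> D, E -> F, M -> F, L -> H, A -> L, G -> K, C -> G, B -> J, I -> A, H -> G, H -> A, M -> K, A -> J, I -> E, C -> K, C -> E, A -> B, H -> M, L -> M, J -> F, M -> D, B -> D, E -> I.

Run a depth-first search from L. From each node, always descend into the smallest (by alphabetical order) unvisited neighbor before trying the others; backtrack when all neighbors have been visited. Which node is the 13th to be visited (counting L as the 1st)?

H

Visit L
L → C
C → E
E → F
E → I
I → A
A → B
B → D
D → M
M → K
B → J
C → G
L → H

Visit order: L, C, E, F, I, A, B, D, M, K, J, G, H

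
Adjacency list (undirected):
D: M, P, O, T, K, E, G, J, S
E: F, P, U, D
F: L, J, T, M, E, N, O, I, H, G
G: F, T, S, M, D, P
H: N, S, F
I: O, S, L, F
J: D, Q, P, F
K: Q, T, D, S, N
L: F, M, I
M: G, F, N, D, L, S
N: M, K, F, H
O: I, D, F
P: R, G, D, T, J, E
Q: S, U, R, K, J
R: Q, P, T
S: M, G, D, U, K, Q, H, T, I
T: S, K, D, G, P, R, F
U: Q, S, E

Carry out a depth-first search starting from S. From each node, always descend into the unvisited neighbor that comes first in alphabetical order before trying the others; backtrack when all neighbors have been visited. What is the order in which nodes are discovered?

S D E F G M L I O N H K Q J P R T U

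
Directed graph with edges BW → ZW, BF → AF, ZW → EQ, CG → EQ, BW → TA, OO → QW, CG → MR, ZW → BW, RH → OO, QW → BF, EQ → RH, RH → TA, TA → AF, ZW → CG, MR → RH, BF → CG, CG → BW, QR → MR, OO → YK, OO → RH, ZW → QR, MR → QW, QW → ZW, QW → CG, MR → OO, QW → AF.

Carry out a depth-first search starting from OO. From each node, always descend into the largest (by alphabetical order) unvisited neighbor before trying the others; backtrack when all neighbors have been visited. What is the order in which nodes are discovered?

Visit OO
OO → YK
OO → RH
RH → TA
TA → AF
OO → QW
QW → ZW
ZW → QR
QR → MR
ZW → EQ
ZW → CG
CG → BW
QW → BF

OO, YK, RH, TA, AF, QW, ZW, QR, MR, EQ, CG, BW, BF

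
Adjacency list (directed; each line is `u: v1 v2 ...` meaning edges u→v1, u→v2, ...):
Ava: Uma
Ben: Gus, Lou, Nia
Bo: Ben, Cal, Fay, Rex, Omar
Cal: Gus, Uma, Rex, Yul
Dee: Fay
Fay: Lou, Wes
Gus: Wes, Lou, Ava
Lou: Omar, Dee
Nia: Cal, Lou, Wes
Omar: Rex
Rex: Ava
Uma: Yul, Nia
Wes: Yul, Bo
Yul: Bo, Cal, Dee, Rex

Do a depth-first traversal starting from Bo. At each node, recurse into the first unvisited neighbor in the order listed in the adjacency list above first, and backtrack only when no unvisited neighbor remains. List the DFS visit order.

Visit Bo
Bo → Ben
Ben → Gus
Gus → Wes
Wes → Yul
Yul → Cal
Cal → Uma
Uma → Nia
Nia → Lou
Lou → Omar
Omar → Rex
Rex → Ava
Lou → Dee
Dee → Fay

Bo -> Ben -> Gus -> Wes -> Yul -> Cal -> Uma -> Nia -> Lou -> Omar -> Rex -> Ava -> Dee -> Fay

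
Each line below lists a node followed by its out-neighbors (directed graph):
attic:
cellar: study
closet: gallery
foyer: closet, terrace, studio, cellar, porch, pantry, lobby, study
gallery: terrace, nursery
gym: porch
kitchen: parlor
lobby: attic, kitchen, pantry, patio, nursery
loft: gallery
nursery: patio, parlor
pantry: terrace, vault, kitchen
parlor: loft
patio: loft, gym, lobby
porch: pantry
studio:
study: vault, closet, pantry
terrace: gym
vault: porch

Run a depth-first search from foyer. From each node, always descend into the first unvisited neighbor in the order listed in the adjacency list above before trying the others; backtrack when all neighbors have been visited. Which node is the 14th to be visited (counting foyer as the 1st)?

lobby

Visit foyer
foyer → closet
closet → gallery
gallery → terrace
terrace → gym
gym → porch
porch → pantry
pantry → vault
pantry → kitchen
kitchen → parlor
parlor → loft
gallery → nursery
nursery → patio
patio → lobby
lobby → attic
foyer → studio
foyer → cellar
cellar → study

Visit order: foyer, closet, gallery, terrace, gym, porch, pantry, vault, kitchen, parlor, loft, nursery, patio, lobby, attic, studio, cellar, study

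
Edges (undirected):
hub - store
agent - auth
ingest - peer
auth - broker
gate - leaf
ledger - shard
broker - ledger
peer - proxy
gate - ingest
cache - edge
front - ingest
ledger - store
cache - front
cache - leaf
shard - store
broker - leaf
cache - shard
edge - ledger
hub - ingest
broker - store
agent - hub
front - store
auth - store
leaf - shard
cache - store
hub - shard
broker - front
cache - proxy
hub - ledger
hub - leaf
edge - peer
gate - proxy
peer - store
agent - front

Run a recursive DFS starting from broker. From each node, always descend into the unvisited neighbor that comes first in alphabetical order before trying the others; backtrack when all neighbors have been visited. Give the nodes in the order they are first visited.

Visit broker
broker → auth
auth → agent
agent → front
front → cache
cache → edge
edge → ledger
ledger → hub
hub → ingest
ingest → gate
gate → leaf
leaf → shard
shard → store
store → peer
peer → proxy

broker -> auth -> agent -> front -> cache -> edge -> ledger -> hub -> ingest -> gate -> leaf -> shard -> store -> peer -> proxy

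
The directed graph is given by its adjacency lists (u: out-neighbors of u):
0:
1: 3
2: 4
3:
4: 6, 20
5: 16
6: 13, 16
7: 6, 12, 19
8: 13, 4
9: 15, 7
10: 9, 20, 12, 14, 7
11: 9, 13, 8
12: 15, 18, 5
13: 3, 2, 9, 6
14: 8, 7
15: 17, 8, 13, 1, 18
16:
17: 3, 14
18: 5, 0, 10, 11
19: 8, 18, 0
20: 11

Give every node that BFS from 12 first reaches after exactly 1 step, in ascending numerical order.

Level 0: 12
Level 1: 5, 15, 18
Level 2: 0, 1, 8, 10, 11, 13, 16, 17
Level 3: 2, 3, 4, 6, 7, 9, 14, 20
Level 4: 19

5, 15, 18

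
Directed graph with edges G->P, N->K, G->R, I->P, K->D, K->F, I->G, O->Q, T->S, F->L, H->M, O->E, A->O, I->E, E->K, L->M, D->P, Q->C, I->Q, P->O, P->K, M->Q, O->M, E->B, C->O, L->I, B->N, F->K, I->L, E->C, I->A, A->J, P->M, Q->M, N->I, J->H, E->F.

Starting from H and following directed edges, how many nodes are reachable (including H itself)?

BFS from H visits: H, M, Q, C, O, E, K, F, B, D, L, N, P, I, G, A, R, J
Reachable nodes: 18 of 20 total.

18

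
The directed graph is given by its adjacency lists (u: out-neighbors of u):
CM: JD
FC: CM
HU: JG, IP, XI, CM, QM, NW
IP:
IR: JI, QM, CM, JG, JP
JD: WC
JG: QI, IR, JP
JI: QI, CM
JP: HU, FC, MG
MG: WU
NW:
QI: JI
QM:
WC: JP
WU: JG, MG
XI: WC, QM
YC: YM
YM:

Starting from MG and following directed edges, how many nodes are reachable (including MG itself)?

16

BFS from MG visits: MG, WU, JG, IR, JP, QI, CM, JI, QM, FC, HU, JD, IP, NW, XI, WC
Reachable nodes: 16 of 18 total.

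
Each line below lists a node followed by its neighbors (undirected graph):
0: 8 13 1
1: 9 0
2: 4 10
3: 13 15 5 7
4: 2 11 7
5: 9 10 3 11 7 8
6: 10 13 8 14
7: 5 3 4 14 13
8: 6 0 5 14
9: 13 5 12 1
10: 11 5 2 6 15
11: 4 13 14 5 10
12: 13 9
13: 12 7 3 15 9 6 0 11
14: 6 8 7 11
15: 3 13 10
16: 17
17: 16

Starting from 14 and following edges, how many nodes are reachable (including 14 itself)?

BFS from 14 visits: 14, 6, 8, 7, 11, 10, 13, 0, 5, 3, 4, 2, 15, 12, 9, 1
Reachable nodes: 16 of 18 total.

16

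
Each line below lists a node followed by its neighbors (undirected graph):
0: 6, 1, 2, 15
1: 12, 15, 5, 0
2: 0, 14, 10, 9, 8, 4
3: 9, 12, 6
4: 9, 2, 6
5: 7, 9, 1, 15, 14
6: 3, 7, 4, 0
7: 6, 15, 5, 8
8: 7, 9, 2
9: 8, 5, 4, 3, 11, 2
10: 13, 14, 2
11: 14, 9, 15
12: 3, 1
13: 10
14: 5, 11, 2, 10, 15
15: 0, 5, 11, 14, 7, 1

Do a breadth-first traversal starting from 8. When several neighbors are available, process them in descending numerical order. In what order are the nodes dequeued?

8 9 7 2 11 5 4 3 15 6 14 10 0 1 12 13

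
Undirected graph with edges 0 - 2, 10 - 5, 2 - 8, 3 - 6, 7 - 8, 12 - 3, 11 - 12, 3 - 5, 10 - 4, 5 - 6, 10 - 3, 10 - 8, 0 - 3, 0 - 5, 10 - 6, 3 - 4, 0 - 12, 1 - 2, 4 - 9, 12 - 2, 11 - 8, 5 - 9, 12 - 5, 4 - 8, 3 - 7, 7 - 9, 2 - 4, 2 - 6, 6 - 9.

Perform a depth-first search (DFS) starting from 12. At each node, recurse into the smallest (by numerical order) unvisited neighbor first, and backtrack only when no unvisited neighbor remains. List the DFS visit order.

12 -> 0 -> 2 -> 1 -> 4 -> 3 -> 5 -> 6 -> 9 -> 7 -> 8 -> 10 -> 11

Visit 12
12 → 0
0 → 2
2 → 1
2 → 4
4 → 3
3 → 5
5 → 6
6 → 9
9 → 7
7 → 8
8 → 10
8 → 11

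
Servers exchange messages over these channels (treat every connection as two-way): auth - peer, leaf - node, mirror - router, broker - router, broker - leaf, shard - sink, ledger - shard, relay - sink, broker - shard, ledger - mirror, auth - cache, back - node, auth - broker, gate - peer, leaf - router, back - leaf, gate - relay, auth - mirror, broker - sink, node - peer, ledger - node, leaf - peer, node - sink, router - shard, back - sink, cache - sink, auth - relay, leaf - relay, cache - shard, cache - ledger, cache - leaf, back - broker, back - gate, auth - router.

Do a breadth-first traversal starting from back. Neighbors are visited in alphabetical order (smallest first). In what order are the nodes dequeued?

back → broker → gate → leaf → node → sink → auth → router → shard → peer → relay → cache → ledger → mirror

Visit back; enqueue broker, gate, leaf, node, sink → queue [broker, gate, leaf, node, sink]
Visit broker; enqueue auth, router, shard → queue [gate, leaf, node, sink, auth, router, shard]
Visit gate; enqueue peer, relay → queue [leaf, node, sink, auth, router, shard, peer, relay]
Visit leaf; enqueue cache → queue [node, sink, auth, router, shard, peer, relay, cache]
Visit node; enqueue ledger → queue [sink, auth, router, shard, peer, relay, cache, ledger]
Visit sink → queue [auth, router, shard, peer, relay, cache, ledger]
Visit auth; enqueue mirror → queue [router, shard, peer, relay, cache, ledger, mirror]
Visit router → queue [shard, peer, relay, cache, ledger, mirror]
Visit shard → queue [peer, relay, cache, ledger, mirror]
Visit peer → queue [relay, cache, ledger, mirror]
Visit relay → queue [cache, ledger, mirror]
Visit cache → queue [ledger, mirror]
Visit ledger → queue [mirror]
Visit mirror → queue []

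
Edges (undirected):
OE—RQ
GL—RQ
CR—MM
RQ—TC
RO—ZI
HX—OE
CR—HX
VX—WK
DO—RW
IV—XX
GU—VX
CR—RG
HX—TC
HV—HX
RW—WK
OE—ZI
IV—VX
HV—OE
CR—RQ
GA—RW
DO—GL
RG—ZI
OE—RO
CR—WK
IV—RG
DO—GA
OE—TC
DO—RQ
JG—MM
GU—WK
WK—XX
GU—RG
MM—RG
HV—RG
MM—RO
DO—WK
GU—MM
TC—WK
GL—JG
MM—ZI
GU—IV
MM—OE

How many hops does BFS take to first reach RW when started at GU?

2

Level 0: GU
Level 1: IV, MM, RG, VX, WK
Level 2: CR, DO, HV, JG, OE, RO, RW, TC, XX, ZI
Level 3: GA, GL, HX, RQ
RW first appears at level 2.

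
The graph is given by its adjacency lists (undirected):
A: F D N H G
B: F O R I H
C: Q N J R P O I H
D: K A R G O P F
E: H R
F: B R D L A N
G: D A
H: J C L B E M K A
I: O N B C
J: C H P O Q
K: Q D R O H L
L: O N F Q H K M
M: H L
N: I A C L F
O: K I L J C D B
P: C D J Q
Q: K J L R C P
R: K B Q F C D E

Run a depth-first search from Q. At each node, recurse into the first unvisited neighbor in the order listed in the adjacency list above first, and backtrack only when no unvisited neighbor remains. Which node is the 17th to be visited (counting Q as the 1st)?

Visit Q
Q → K
K → D
D → A
A → F
F → B
B → O
O → I
I → N
N → C
C → J
J → H
H → L
L → M
H → E
E → R
J → P
A → G

Visit order: Q, K, D, A, F, B, O, I, N, C, J, H, L, M, E, R, P, G

P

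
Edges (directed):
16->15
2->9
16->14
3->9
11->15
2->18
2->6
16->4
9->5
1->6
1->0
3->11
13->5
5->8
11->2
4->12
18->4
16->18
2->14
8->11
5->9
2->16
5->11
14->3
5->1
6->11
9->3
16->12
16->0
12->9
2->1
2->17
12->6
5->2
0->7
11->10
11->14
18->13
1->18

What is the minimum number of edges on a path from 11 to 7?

4

Level 0: 11
Level 1: 2, 10, 14, 15
Level 2: 1, 3, 6, 9, 16, 17, 18
Level 3: 0, 4, 5, 12, 13
Level 4: 7, 8
7 first appears at level 4.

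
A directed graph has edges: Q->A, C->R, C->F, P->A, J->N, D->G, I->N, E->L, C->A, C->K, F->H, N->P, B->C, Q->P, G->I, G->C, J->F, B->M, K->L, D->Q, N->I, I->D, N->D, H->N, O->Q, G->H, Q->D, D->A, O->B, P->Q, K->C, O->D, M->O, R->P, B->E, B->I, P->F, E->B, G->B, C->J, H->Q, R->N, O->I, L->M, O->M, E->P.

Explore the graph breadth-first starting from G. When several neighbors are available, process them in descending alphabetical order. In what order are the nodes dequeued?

Visit G; enqueue I, H, C, B → queue [I, H, C, B]
Visit I; enqueue N, D → queue [H, C, B, N, D]
Visit H; enqueue Q → queue [C, B, N, D, Q]
Visit C; enqueue R, K, J, F, A → queue [B, N, D, Q, R, K, J, F, A]
Visit B; enqueue M, E → queue [N, D, Q, R, K, J, F, A, M, E]
Visit N; enqueue P → queue [D, Q, R, K, J, F, A, M, E, P]
Visit D → queue [Q, R, K, J, F, A, M, E, P]
Visit Q → queue [R, K, J, F, A, M, E, P]
Visit R → queue [K, J, F, A, M, E, P]
Visit K; enqueue L → queue [J, F, A, M, E, P, L]
Visit J → queue [F, A, M, E, P, L]
Visit F → queue [A, M, E, P, L]
Visit A → queue [M, E, P, L]
Visit M; enqueue O → queue [E, P, L, O]
Visit E → queue [P, L, O]
Visit P → queue [L, O]
Visit L → queue [O]
Visit O → queue []

G, I, H, C, B, N, D, Q, R, K, J, F, A, M, E, P, L, O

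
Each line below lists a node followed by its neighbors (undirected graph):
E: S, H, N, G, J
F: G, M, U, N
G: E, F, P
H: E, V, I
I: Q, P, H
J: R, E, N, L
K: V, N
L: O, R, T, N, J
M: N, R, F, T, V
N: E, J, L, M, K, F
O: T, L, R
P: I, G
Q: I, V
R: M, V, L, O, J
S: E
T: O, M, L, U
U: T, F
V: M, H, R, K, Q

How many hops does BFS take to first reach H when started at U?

Level 0: U
Level 1: F, T
Level 2: G, L, M, N, O
Level 3: E, J, K, P, R, V
Level 4: H, I, Q, S
H first appears at level 4.

4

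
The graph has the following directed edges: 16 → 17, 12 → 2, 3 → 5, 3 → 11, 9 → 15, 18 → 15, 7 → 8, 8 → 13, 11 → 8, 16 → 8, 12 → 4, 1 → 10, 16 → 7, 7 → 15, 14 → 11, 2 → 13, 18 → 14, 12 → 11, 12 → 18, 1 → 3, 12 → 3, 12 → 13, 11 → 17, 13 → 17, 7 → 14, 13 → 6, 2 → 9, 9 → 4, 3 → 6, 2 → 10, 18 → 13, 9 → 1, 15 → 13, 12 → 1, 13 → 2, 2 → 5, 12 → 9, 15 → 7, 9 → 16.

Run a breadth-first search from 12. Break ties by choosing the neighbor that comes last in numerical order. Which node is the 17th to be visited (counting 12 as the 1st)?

Visit 12; enqueue 18, 13, 11, 9, 4, 3, 2, 1 → queue [18, 13, 11, 9, 4, 3, 2, 1]
Visit 18; enqueue 15, 14 → queue [13, 11, 9, 4, 3, 2, 1, 15, 14]
Visit 13; enqueue 17, 6 → queue [11, 9, 4, 3, 2, 1, 15, 14, 17, 6]
Visit 11; enqueue 8 → queue [9, 4, 3, 2, 1, 15, 14, 17, 6, 8]
Visit 9; enqueue 16 → queue [4, 3, 2, 1, 15, 14, 17, 6, 8, 16]
Visit 4 → queue [3, 2, 1, 15, 14, 17, 6, 8, 16]
Visit 3; enqueue 5 → queue [2, 1, 15, 14, 17, 6, 8, 16, 5]
Visit 2; enqueue 10 → queue [1, 15, 14, 17, 6, 8, 16, 5, 10]
Visit 1 → queue [15, 14, 17, 6, 8, 16, 5, 10]
Visit 15; enqueue 7 → queue [14, 17, 6, 8, 16, 5, 10, 7]
Visit 14 → queue [17, 6, 8, 16, 5, 10, 7]
Visit 17 → queue [6, 8, 16, 5, 10, 7]
Visit 6 → queue [8, 16, 5, 10, 7]
Visit 8 → queue [16, 5, 10, 7]
Visit 16 → queue [5, 10, 7]
Visit 5 → queue [10, 7]
Visit 10 → queue [7]
Visit 7 → queue []

Visit order: 12, 18, 13, 11, 9, 4, 3, 2, 1, 15, 14, 17, 6, 8, 16, 5, 10, 7

10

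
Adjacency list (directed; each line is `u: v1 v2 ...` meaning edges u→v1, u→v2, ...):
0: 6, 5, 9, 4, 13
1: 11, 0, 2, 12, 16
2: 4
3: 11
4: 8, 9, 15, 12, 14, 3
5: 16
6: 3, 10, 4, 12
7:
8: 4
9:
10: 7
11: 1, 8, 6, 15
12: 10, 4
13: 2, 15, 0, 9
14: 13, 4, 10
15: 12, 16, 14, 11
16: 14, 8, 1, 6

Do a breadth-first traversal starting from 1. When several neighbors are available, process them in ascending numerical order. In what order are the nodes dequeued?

1 -> 0 -> 2 -> 11 -> 12 -> 16 -> 4 -> 5 -> 6 -> 9 -> 13 -> 8 -> 15 -> 10 -> 14 -> 3 -> 7

Visit 1; enqueue 0, 2, 11, 12, 16 → queue [0, 2, 11, 12, 16]
Visit 0; enqueue 4, 5, 6, 9, 13 → queue [2, 11, 12, 16, 4, 5, 6, 9, 13]
Visit 2 → queue [11, 12, 16, 4, 5, 6, 9, 13]
Visit 11; enqueue 8, 15 → queue [12, 16, 4, 5, 6, 9, 13, 8, 15]
Visit 12; enqueue 10 → queue [16, 4, 5, 6, 9, 13, 8, 15, 10]
Visit 16; enqueue 14 → queue [4, 5, 6, 9, 13, 8, 15, 10, 14]
Visit 4; enqueue 3 → queue [5, 6, 9, 13, 8, 15, 10, 14, 3]
Visit 5 → queue [6, 9, 13, 8, 15, 10, 14, 3]
Visit 6 → queue [9, 13, 8, 15, 10, 14, 3]
Visit 9 → queue [13, 8, 15, 10, 14, 3]
Visit 13 → queue [8, 15, 10, 14, 3]
Visit 8 → queue [15, 10, 14, 3]
Visit 15 → queue [10, 14, 3]
Visit 10; enqueue 7 → queue [14, 3, 7]
Visit 14 → queue [3, 7]
Visit 3 → queue [7]
Visit 7 → queue []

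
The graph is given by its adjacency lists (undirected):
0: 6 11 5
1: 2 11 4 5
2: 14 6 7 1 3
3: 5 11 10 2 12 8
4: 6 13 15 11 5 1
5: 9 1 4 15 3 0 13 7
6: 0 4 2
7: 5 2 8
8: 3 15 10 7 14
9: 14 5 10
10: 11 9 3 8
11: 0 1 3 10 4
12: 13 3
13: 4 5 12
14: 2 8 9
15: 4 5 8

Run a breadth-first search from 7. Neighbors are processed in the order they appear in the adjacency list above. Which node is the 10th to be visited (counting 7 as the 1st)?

0

Visit 7; enqueue 5, 2, 8 → queue [5, 2, 8]
Visit 5; enqueue 9, 1, 4, 15, 3, 0, 13 → queue [2, 8, 9, 1, 4, 15, 3, 0, 13]
Visit 2; enqueue 14, 6 → queue [8, 9, 1, 4, 15, 3, 0, 13, 14, 6]
Visit 8; enqueue 10 → queue [9, 1, 4, 15, 3, 0, 13, 14, 6, 10]
Visit 9 → queue [1, 4, 15, 3, 0, 13, 14, 6, 10]
Visit 1; enqueue 11 → queue [4, 15, 3, 0, 13, 14, 6, 10, 11]
Visit 4 → queue [15, 3, 0, 13, 14, 6, 10, 11]
Visit 15 → queue [3, 0, 13, 14, 6, 10, 11]
Visit 3; enqueue 12 → queue [0, 13, 14, 6, 10, 11, 12]
Visit 0 → queue [13, 14, 6, 10, 11, 12]
Visit 13 → queue [14, 6, 10, 11, 12]
Visit 14 → queue [6, 10, 11, 12]
Visit 6 → queue [10, 11, 12]
Visit 10 → queue [11, 12]
Visit 11 → queue [12]
Visit 12 → queue []

Visit order: 7, 5, 2, 8, 9, 1, 4, 15, 3, 0, 13, 14, 6, 10, 11, 12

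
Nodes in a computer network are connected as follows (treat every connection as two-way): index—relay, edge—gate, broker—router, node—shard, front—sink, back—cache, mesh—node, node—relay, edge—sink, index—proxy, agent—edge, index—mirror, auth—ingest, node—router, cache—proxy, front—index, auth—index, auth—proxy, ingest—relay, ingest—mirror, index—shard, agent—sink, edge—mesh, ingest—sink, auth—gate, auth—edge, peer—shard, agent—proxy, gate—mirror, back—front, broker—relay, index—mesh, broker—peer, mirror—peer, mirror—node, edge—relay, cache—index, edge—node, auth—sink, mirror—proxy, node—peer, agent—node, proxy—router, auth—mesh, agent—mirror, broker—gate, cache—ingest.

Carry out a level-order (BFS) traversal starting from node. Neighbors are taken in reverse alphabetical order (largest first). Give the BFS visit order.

node, shard, router, relay, peer, mirror, mesh, edge, agent, index, proxy, broker, ingest, gate, auth, sink, front, cache, back

Visit node; enqueue shard, router, relay, peer, mirror, mesh, edge, agent → queue [shard, router, relay, peer, mirror, mesh, edge, agent]
Visit shard; enqueue index → queue [router, relay, peer, mirror, mesh, edge, agent, index]
Visit router; enqueue proxy, broker → queue [relay, peer, mirror, mesh, edge, agent, index, proxy, broker]
Visit relay; enqueue ingest → queue [peer, mirror, mesh, edge, agent, index, proxy, broker, ingest]
Visit peer → queue [mirror, mesh, edge, agent, index, proxy, broker, ingest]
Visit mirror; enqueue gate → queue [mesh, edge, agent, index, proxy, broker, ingest, gate]
Visit mesh; enqueue auth → queue [edge, agent, index, proxy, broker, ingest, gate, auth]
Visit edge; enqueue sink → queue [agent, index, proxy, broker, ingest, gate, auth, sink]
Visit agent → queue [index, proxy, broker, ingest, gate, auth, sink]
Visit index; enqueue front, cache → queue [proxy, broker, ingest, gate, auth, sink, front, cache]
Visit proxy → queue [broker, ingest, gate, auth, sink, front, cache]
Visit broker → queue [ingest, gate, auth, sink, front, cache]
Visit ingest → queue [gate, auth, sink, front, cache]
Visit gate → queue [auth, sink, front, cache]
Visit auth → queue [sink, front, cache]
Visit sink → queue [front, cache]
Visit front; enqueue back → queue [cache, back]
Visit cache → queue [back]
Visit back → queue []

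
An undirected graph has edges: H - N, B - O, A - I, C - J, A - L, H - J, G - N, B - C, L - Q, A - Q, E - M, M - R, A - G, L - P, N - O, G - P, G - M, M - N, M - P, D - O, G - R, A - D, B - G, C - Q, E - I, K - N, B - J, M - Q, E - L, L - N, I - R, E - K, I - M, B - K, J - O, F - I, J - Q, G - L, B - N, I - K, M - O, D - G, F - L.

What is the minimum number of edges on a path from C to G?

2

Level 0: C
Level 1: B, J, Q
Level 2: A, G, H, K, L, M, N, O
Level 3: D, E, F, I, P, R
G first appears at level 2.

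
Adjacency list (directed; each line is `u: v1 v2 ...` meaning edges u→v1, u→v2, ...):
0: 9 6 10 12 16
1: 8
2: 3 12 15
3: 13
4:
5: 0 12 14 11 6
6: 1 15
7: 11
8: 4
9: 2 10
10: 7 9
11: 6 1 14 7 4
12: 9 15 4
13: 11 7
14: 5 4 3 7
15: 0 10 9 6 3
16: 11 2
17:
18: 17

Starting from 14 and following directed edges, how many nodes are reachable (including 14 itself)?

BFS from 14 visits: 14, 3, 4, 5, 7, 13, 0, 6, 11, 12, 9, 10, 16, 1, 15, 2, 8
Reachable nodes: 17 of 19 total.

17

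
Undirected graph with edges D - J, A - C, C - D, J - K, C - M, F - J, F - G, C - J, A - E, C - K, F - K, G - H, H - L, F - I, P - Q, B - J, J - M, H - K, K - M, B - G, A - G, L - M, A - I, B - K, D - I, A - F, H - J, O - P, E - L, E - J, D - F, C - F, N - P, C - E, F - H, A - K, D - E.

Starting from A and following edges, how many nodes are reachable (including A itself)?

13

BFS from A visits: A, C, E, F, G, I, K, D, J, M, L, H, B
Reachable nodes: 13 of 17 total.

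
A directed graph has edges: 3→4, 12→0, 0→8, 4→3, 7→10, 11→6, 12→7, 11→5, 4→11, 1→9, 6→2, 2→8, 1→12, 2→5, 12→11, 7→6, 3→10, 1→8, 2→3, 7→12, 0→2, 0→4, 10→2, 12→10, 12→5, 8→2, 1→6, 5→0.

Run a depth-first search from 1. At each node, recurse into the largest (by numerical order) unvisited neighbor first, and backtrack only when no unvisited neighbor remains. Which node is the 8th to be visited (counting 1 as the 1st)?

Visit 1
1 → 12
12 → 11
11 → 6
6 → 2
2 → 8
2 → 5
5 → 0
0 → 4
4 → 3
3 → 10
12 → 7
1 → 9

Visit order: 1, 12, 11, 6, 2, 8, 5, 0, 4, 3, 10, 7, 9

0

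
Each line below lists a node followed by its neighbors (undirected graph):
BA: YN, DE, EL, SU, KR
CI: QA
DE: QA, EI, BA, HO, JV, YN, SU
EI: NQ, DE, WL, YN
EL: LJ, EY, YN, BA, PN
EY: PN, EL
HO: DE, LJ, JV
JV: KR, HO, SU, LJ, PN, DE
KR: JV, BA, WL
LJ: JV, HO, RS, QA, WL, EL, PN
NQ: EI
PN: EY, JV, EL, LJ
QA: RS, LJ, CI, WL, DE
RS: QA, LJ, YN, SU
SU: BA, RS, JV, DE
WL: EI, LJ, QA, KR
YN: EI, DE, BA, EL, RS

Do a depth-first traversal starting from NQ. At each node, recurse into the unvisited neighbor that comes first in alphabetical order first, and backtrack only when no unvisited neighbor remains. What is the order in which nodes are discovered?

Visit NQ
NQ → EI
EI → DE
DE → BA
BA → EL
EL → EY
EY → PN
PN → JV
JV → HO
HO → LJ
LJ → QA
QA → CI
QA → RS
RS → SU
RS → YN
QA → WL
WL → KR

NQ → EI → DE → BA → EL → EY → PN → JV → HO → LJ → QA → CI → RS → SU → YN → WL → KR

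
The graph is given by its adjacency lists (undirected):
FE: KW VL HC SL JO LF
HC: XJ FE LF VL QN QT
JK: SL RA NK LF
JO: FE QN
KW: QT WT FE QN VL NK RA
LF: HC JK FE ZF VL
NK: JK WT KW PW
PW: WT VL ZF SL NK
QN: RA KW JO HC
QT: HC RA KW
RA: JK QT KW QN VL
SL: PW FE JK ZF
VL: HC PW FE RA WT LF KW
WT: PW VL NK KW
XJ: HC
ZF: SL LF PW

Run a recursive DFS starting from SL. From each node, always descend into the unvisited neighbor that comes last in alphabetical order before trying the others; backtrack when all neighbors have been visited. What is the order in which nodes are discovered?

Visit SL
SL → ZF
ZF → PW
PW → WT
WT → VL
VL → RA
RA → QT
QT → KW
KW → QN
QN → JO
JO → FE
FE → LF
LF → JK
JK → NK
LF → HC
HC → XJ

SL -> ZF -> PW -> WT -> VL -> RA -> QT -> KW -> QN -> JO -> FE -> LF -> JK -> NK -> HC -> XJ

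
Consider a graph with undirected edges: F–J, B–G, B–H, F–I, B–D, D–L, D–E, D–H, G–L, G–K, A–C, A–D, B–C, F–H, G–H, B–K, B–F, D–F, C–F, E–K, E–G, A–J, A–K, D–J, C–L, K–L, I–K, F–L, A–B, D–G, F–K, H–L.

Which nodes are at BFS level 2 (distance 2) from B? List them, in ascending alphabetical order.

E, I, J, L

Level 0: B
Level 1: A, C, D, F, G, H, K
Level 2: E, I, J, L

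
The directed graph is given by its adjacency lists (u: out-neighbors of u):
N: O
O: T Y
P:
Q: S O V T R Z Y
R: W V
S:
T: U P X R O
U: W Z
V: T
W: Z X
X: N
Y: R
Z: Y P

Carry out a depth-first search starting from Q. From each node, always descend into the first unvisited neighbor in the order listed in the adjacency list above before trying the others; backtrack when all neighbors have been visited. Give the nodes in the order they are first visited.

Visit Q
Q → S
Q → O
O → T
T → U
U → W
W → Z
Z → Y
Y → R
R → V
Z → P
W → X
X → N

Q, S, O, T, U, W, Z, Y, R, V, P, X, N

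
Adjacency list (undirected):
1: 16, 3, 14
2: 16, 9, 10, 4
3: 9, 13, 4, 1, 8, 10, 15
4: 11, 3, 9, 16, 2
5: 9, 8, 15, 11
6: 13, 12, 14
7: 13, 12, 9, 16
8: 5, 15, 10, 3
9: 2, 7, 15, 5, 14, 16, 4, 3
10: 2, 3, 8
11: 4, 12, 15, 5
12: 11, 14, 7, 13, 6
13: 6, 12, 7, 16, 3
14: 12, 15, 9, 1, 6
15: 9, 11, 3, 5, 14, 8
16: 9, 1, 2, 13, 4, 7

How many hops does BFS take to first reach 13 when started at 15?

2

Level 0: 15
Level 1: 3, 5, 8, 9, 11, 14
Level 2: 1, 2, 4, 6, 7, 10, 12, 13, 16
13 first appears at level 2.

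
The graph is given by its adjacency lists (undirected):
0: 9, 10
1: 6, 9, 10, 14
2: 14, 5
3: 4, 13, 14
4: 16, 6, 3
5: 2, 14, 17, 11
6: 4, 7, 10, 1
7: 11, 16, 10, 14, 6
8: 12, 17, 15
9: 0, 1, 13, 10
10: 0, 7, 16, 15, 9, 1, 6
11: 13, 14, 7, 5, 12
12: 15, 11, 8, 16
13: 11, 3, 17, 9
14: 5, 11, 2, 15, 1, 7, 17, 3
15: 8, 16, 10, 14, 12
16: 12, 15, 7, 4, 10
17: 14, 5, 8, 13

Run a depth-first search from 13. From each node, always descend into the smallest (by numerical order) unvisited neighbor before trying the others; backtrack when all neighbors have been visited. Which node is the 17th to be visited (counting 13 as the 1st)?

Visit 13
13 → 3
3 → 4
4 → 6
6 → 1
1 → 9
9 → 0
0 → 10
10 → 7
7 → 11
11 → 5
5 → 2
2 → 14
14 → 15
15 → 8
8 → 12
12 → 16
8 → 17

Visit order: 13, 3, 4, 6, 1, 9, 0, 10, 7, 11, 5, 2, 14, 15, 8, 12, 16, 17

16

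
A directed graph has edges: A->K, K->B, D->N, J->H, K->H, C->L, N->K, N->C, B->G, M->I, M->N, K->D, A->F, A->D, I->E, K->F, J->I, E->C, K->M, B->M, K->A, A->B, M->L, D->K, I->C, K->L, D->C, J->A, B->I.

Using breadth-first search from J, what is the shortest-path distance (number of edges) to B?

Level 0: J
Level 1: A, H, I
Level 2: B, C, D, E, F, K
Level 3: G, L, M, N
B first appears at level 2.

2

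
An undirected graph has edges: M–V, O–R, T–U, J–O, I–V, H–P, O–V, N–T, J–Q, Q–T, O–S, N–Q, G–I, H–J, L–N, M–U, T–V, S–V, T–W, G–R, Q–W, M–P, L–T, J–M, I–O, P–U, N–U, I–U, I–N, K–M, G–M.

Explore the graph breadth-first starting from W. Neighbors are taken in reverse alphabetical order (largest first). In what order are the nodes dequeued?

Visit W; enqueue T, Q → queue [T, Q]
Visit T; enqueue V, U, N, L → queue [Q, V, U, N, L]
Visit Q; enqueue J → queue [V, U, N, L, J]
Visit V; enqueue S, O, M, I → queue [U, N, L, J, S, O, M, I]
Visit U; enqueue P → queue [N, L, J, S, O, M, I, P]
Visit N → queue [L, J, S, O, M, I, P]
Visit L → queue [J, S, O, M, I, P]
Visit J; enqueue H → queue [S, O, M, I, P, H]
Visit S → queue [O, M, I, P, H]
Visit O; enqueue R → queue [M, I, P, H, R]
Visit M; enqueue K, G → queue [I, P, H, R, K, G]
Visit I → queue [P, H, R, K, G]
Visit P → queue [H, R, K, G]
Visit H → queue [R, K, G]
Visit R → queue [K, G]
Visit K → queue [G]
Visit G → queue []

W → T → Q → V → U → N → L → J → S → O → M → I → P → H → R → K → G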